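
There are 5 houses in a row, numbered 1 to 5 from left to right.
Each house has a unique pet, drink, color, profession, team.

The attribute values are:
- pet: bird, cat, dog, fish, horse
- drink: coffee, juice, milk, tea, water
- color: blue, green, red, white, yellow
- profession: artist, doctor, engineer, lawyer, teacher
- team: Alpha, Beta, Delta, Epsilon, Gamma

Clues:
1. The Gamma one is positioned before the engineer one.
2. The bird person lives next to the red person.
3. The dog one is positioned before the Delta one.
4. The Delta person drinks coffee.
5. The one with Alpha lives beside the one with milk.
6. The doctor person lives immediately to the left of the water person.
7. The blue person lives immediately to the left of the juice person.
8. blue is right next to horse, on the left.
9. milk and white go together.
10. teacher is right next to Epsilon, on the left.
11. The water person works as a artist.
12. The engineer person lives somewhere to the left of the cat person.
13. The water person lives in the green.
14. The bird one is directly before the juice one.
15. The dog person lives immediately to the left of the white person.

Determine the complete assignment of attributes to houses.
Solution:

House | Pet | Drink | Color | Profession | Team
-----------------------------------------------
  1   | bird | tea | blue | teacher | Gamma
  2   | horse | juice | red | doctor | Epsilon
  3   | dog | water | green | artist | Alpha
  4   | fish | milk | white | engineer | Beta
  5   | cat | coffee | yellow | lawyer | Delta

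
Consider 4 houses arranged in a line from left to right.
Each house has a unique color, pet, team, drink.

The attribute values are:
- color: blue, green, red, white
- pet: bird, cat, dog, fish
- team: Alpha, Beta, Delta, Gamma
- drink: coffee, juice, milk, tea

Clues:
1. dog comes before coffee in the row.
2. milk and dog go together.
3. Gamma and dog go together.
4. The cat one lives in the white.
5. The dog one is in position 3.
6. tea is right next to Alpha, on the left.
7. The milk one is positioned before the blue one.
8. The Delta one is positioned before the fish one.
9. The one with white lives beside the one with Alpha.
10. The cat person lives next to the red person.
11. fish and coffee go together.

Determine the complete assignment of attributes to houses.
Solution:

House | Color | Pet | Team | Drink
----------------------------------
  1   | white | cat | Delta | tea
  2   | red | bird | Alpha | juice
  3   | green | dog | Gamma | milk
  4   | blue | fish | Beta | coffee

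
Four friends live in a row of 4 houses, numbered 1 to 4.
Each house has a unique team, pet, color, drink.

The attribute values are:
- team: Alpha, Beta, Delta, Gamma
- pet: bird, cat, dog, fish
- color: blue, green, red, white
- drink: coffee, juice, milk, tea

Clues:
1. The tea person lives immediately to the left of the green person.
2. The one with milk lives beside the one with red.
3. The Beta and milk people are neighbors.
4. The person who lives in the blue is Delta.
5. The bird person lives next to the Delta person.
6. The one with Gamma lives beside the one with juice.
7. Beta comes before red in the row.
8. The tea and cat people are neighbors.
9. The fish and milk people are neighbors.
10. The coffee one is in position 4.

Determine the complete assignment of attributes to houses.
Solution:

House | Team | Pet | Color | Drink
----------------------------------
  1   | Beta | fish | white | tea
  2   | Gamma | cat | green | milk
  3   | Alpha | bird | red | juice
  4   | Delta | dog | blue | coffee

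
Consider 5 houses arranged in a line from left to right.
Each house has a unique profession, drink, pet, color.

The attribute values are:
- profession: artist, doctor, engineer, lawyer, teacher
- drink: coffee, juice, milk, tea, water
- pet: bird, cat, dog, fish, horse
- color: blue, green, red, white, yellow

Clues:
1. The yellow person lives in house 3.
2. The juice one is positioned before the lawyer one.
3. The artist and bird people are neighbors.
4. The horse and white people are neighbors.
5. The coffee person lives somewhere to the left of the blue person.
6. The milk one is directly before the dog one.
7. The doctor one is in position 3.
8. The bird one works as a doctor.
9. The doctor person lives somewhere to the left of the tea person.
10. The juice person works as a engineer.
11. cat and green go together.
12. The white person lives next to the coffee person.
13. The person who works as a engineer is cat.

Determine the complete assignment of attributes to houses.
Solution:

House | Profession | Drink | Pet | Color
----------------------------------------
  1   | teacher | milk | horse | red
  2   | artist | water | dog | white
  3   | doctor | coffee | bird | yellow
  4   | engineer | juice | cat | green
  5   | lawyer | tea | fish | blue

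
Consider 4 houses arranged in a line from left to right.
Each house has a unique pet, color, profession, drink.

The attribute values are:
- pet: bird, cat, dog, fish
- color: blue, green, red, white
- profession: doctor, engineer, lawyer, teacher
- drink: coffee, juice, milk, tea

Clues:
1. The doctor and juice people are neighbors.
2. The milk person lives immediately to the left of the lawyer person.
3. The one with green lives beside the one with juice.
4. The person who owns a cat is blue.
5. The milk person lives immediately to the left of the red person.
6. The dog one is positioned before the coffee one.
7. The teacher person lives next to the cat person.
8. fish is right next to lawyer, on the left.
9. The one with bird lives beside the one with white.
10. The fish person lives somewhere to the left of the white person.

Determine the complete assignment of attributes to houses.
Solution:

House | Pet | Color | Profession | Drink
----------------------------------------
  1   | fish | green | doctor | milk
  2   | bird | red | lawyer | juice
  3   | dog | white | teacher | tea
  4   | cat | blue | engineer | coffee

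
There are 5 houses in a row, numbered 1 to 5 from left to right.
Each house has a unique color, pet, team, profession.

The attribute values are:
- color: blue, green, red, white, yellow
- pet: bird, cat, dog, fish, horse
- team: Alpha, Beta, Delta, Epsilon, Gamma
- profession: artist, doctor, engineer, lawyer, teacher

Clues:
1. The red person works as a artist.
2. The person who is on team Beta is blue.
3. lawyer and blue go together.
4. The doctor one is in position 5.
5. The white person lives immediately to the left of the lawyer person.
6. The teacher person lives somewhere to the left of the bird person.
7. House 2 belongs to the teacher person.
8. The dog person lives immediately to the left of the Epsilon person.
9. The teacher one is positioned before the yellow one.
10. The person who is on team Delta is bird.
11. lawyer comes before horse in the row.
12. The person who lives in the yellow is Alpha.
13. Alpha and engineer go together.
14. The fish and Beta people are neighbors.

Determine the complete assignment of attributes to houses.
Solution:

House | Color | Pet | Team | Profession
---------------------------------------
  1   | red | dog | Gamma | artist
  2   | white | fish | Epsilon | teacher
  3   | blue | cat | Beta | lawyer
  4   | yellow | horse | Alpha | engineer
  5   | green | bird | Delta | doctor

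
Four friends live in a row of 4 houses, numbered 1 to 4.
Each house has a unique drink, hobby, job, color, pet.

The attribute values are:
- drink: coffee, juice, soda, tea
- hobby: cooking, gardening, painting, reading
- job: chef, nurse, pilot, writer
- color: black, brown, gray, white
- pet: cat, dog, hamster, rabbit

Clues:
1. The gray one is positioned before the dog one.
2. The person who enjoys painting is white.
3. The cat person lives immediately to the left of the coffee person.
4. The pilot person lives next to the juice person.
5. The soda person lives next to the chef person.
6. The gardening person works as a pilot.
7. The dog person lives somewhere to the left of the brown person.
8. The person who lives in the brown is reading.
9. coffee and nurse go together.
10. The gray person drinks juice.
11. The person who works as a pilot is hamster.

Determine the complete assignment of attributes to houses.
Solution:

House | Drink | Hobby | Job | Color | Pet
-----------------------------------------
  1   | soda | gardening | pilot | black | hamster
  2   | juice | cooking | chef | gray | cat
  3   | coffee | painting | nurse | white | dog
  4   | tea | reading | writer | brown | rabbit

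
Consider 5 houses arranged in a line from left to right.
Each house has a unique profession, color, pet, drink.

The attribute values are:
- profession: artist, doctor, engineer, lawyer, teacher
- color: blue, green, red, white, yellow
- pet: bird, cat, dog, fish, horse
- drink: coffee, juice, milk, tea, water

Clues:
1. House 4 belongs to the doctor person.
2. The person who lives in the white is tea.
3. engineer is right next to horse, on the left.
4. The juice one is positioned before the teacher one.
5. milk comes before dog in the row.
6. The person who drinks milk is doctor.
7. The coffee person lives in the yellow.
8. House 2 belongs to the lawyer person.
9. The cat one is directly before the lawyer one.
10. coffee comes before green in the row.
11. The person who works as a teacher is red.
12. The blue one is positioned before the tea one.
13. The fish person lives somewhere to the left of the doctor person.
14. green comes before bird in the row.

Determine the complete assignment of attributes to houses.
Solution:

House | Profession | Color | Pet | Drink
----------------------------------------
  1   | engineer | yellow | cat | coffee
  2   | lawyer | green | horse | juice
  3   | teacher | red | fish | water
  4   | doctor | blue | bird | milk
  5   | artist | white | dog | tea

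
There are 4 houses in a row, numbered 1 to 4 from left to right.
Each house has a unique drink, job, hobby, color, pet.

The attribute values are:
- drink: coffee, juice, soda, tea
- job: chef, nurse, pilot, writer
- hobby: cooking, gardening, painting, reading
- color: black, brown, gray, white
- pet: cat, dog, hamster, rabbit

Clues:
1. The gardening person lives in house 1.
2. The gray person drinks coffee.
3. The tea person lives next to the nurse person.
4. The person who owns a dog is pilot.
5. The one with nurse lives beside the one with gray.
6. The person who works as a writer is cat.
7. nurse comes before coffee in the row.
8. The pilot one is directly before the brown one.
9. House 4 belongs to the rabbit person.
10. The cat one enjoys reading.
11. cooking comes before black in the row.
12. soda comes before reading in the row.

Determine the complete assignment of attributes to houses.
Solution:

House | Drink | Job | Hobby | Color | Pet
-----------------------------------------
  1   | tea | pilot | gardening | white | dog
  2   | soda | nurse | cooking | brown | hamster
  3   | coffee | writer | reading | gray | cat
  4   | juice | chef | painting | black | rabbit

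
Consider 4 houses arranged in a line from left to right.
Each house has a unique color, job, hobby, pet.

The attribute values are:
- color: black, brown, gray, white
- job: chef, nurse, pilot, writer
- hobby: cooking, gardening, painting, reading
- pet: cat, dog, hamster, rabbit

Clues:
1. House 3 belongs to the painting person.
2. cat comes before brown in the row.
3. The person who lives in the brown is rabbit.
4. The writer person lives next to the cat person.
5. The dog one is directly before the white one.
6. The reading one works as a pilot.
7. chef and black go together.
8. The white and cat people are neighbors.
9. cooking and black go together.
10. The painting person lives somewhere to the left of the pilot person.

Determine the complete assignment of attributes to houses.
Solution:

House | Color | Job | Hobby | Pet
---------------------------------
  1   | black | chef | cooking | dog
  2   | white | writer | gardening | hamster
  3   | gray | nurse | painting | cat
  4   | brown | pilot | reading | rabbit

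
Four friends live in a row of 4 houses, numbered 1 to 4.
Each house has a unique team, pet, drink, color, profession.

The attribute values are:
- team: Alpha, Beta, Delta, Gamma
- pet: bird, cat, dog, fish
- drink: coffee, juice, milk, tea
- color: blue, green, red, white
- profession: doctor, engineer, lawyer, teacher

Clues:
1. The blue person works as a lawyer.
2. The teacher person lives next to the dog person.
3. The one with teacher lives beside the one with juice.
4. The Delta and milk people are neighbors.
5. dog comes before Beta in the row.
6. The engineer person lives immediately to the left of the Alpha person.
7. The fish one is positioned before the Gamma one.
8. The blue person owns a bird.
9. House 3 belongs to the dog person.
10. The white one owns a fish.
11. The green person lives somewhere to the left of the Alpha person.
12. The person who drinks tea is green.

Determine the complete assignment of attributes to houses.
Solution:

House | Team | Pet | Drink | Color | Profession
-----------------------------------------------
  1   | Delta | cat | tea | green | engineer
  2   | Alpha | fish | milk | white | teacher
  3   | Gamma | dog | juice | red | doctor
  4   | Beta | bird | coffee | blue | lawyer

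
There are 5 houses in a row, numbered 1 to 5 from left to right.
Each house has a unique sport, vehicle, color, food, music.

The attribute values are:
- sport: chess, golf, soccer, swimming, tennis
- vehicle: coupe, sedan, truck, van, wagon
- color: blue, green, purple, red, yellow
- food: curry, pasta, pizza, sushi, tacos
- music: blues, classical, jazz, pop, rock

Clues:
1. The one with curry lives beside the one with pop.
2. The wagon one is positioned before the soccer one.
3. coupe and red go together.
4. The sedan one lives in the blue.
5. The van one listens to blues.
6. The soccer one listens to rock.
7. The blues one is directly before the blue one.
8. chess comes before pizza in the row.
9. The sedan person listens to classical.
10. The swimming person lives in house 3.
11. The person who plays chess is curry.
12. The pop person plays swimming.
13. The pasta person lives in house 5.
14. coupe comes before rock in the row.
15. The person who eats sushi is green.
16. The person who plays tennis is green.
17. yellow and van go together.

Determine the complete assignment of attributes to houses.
Solution:

House | Sport | Vehicle | Color | Food | Music
----------------------------------------------
  1   | golf | van | yellow | tacos | blues
  2   | chess | sedan | blue | curry | classical
  3   | swimming | coupe | red | pizza | pop
  4   | tennis | wagon | green | sushi | jazz
  5   | soccer | truck | purple | pasta | rock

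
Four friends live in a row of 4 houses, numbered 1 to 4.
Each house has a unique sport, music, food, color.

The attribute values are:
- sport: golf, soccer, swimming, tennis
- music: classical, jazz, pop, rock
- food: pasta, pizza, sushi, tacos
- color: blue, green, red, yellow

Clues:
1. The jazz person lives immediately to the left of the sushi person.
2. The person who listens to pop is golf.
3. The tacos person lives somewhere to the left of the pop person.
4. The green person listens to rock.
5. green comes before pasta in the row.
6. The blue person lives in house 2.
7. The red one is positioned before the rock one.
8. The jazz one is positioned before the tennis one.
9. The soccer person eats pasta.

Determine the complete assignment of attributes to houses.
Solution:

House | Sport | Music | Food | Color
------------------------------------
  1   | swimming | jazz | tacos | red
  2   | golf | pop | sushi | blue
  3   | tennis | rock | pizza | green
  4   | soccer | classical | pasta | yellow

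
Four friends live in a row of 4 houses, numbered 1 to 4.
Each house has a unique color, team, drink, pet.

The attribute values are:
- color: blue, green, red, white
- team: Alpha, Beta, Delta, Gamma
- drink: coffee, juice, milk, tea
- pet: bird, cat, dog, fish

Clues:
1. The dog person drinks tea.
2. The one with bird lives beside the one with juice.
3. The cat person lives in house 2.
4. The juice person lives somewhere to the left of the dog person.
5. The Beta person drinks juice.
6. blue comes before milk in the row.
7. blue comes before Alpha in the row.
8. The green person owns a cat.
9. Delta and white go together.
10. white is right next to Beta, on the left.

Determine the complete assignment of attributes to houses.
Solution:

House | Color | Team | Drink | Pet
----------------------------------
  1   | white | Delta | coffee | bird
  2   | green | Beta | juice | cat
  3   | blue | Gamma | tea | dog
  4   | red | Alpha | milk | fish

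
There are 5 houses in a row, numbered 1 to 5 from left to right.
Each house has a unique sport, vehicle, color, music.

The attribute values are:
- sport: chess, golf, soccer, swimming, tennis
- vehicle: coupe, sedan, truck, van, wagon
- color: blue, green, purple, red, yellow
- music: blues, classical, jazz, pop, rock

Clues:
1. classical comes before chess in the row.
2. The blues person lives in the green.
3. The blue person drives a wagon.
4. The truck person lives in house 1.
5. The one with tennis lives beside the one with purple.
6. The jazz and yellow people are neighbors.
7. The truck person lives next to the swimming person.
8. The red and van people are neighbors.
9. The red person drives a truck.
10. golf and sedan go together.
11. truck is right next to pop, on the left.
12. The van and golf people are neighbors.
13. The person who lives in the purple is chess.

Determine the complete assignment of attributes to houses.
Solution:

House | Sport | Vehicle | Color | Music
---------------------------------------
  1   | soccer | truck | red | jazz
  2   | swimming | van | yellow | pop
  3   | golf | sedan | green | blues
  4   | tennis | wagon | blue | classical
  5   | chess | coupe | purple | rock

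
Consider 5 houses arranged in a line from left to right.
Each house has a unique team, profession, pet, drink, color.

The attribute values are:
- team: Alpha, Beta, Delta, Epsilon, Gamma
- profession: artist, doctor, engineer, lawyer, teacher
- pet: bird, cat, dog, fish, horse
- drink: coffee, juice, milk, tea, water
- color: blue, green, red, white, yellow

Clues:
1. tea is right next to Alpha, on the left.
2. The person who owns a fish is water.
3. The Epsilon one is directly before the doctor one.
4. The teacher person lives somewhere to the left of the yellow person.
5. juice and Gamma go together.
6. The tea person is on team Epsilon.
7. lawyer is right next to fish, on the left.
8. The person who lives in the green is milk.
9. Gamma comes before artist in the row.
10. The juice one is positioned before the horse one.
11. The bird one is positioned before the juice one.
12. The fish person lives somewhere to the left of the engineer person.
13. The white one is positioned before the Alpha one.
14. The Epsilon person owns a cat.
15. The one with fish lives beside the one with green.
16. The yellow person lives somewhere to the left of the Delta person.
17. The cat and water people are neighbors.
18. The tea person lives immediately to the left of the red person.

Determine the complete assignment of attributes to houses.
Solution:

House | Team | Profession | Pet | Drink | Color
-----------------------------------------------
  1   | Epsilon | lawyer | cat | tea | white
  2   | Alpha | doctor | fish | water | red
  3   | Beta | teacher | bird | milk | green
  4   | Gamma | engineer | dog | juice | yellow
  5   | Delta | artist | horse | coffee | blue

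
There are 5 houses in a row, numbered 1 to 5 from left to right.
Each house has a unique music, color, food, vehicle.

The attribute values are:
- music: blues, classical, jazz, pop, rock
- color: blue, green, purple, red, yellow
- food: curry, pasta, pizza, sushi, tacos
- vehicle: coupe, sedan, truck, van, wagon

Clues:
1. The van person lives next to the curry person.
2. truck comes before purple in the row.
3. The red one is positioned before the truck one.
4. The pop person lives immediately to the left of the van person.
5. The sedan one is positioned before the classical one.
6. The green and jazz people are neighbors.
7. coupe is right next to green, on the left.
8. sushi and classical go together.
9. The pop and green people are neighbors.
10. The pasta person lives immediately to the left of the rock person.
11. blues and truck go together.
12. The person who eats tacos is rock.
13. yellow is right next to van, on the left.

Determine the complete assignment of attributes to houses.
Solution:

House | Music | Color | Food | Vehicle
--------------------------------------
  1   | pop | yellow | pasta | coupe
  2   | rock | green | tacos | van
  3   | jazz | red | curry | sedan
  4   | blues | blue | pizza | truck
  5   | classical | purple | sushi | wagon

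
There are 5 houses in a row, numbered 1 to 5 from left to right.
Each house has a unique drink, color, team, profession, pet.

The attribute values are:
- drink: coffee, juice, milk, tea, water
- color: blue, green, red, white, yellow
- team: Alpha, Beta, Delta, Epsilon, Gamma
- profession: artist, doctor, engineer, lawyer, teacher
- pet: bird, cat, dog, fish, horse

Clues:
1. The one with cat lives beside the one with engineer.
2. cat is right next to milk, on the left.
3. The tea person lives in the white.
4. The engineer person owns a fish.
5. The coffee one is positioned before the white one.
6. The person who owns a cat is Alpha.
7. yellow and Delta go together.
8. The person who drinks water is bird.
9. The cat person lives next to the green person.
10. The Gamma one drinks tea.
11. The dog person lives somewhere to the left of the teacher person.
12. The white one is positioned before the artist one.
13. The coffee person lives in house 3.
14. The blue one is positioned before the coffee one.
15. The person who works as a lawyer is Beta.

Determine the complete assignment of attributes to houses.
Solution:

House | Drink | Color | Team | Profession | Pet
-----------------------------------------------
  1   | juice | blue | Alpha | doctor | cat
  2   | milk | green | Epsilon | engineer | fish
  3   | coffee | red | Beta | lawyer | dog
  4   | tea | white | Gamma | teacher | horse
  5   | water | yellow | Delta | artist | bird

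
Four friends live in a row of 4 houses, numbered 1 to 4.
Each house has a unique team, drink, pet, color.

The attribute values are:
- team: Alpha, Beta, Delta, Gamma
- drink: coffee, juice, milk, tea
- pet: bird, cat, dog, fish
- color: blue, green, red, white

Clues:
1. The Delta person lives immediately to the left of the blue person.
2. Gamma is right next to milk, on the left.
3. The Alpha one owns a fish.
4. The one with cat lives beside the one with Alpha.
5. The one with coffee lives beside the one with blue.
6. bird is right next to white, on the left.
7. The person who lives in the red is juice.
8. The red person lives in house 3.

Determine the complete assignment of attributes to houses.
Solution:

House | Team | Drink | Pet | Color
----------------------------------
  1   | Delta | coffee | cat | green
  2   | Alpha | tea | fish | blue
  3   | Gamma | juice | bird | red
  4   | Beta | milk | dog | white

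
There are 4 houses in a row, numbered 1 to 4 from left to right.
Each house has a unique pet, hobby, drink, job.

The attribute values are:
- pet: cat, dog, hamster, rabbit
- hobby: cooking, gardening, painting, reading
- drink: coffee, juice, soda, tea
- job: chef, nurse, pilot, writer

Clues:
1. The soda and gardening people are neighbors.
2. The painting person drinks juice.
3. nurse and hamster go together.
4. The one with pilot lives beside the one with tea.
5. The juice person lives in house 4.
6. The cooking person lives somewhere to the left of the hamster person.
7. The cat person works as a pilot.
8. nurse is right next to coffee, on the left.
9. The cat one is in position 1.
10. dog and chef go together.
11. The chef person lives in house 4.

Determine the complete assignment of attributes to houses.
Solution:

House | Pet | Hobby | Drink | Job
---------------------------------
  1   | cat | cooking | soda | pilot
  2   | hamster | gardening | tea | nurse
  3   | rabbit | reading | coffee | writer
  4   | dog | painting | juice | chef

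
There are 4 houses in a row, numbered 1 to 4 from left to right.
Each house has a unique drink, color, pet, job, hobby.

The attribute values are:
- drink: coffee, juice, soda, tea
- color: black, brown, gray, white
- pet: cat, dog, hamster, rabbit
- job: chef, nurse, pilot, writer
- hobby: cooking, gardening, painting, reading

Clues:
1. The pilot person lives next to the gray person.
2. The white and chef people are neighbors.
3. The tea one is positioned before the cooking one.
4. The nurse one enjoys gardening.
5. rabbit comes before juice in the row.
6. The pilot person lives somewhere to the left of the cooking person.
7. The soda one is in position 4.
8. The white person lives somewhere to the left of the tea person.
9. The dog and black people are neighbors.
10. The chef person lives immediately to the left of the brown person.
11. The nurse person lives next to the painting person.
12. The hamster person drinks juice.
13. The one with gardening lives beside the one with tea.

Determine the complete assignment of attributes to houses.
Solution:

House | Drink | Color | Pet | Job | Hobby
-----------------------------------------
  1   | coffee | white | dog | nurse | gardening
  2   | tea | black | rabbit | chef | painting
  3   | juice | brown | hamster | pilot | reading
  4   | soda | gray | cat | writer | cooking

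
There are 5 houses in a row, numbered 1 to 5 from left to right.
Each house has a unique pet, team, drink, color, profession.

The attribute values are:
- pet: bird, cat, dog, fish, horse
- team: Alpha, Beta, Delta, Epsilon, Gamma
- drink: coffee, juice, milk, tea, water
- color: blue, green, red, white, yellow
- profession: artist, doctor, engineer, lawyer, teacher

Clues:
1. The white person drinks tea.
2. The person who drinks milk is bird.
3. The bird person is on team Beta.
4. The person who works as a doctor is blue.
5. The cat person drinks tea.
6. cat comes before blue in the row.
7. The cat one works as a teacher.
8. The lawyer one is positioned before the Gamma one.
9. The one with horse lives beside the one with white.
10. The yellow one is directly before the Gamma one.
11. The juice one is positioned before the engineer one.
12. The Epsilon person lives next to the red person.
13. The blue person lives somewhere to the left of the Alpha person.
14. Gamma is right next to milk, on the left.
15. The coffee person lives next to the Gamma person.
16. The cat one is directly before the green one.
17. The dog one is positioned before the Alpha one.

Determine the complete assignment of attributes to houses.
Solution:

House | Pet | Team | Drink | Color | Profession
-----------------------------------------------
  1   | horse | Delta | coffee | yellow | lawyer
  2   | cat | Gamma | tea | white | teacher
  3   | bird | Beta | milk | green | artist
  4   | dog | Epsilon | juice | blue | doctor
  5   | fish | Alpha | water | red | engineer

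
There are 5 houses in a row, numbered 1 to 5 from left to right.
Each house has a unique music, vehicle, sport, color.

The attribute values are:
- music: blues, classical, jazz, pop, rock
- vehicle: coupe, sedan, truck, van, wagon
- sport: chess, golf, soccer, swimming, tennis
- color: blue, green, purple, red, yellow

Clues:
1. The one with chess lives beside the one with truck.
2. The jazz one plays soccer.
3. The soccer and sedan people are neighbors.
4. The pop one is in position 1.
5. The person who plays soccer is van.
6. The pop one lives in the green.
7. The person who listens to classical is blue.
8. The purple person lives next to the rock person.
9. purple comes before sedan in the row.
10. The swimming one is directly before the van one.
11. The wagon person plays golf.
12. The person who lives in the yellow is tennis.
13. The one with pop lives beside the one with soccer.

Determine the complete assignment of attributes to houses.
Solution:

House | Music | Vehicle | Sport | Color
---------------------------------------
  1   | pop | coupe | swimming | green
  2   | jazz | van | soccer | purple
  3   | rock | sedan | chess | red
  4   | blues | truck | tennis | yellow
  5   | classical | wagon | golf | blue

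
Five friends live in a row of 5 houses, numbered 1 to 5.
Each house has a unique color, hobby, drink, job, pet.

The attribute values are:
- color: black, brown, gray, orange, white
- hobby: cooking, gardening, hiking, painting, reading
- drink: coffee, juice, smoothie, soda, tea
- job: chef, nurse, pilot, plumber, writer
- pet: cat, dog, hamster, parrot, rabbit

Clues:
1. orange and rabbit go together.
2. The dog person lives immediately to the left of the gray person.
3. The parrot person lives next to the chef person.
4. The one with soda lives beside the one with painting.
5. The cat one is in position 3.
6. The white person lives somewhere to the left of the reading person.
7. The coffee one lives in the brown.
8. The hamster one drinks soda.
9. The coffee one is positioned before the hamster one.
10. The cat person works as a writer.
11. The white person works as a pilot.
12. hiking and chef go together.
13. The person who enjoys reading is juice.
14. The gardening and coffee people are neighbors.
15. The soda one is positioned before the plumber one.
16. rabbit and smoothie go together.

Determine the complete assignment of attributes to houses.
Solution:

House | Color | Hobby | Drink | Job | Pet
-----------------------------------------
  1   | white | gardening | tea | pilot | parrot
  2   | brown | hiking | coffee | chef | dog
  3   | gray | reading | juice | writer | cat
  4   | black | cooking | soda | nurse | hamster
  5   | orange | painting | smoothie | plumber | rabbit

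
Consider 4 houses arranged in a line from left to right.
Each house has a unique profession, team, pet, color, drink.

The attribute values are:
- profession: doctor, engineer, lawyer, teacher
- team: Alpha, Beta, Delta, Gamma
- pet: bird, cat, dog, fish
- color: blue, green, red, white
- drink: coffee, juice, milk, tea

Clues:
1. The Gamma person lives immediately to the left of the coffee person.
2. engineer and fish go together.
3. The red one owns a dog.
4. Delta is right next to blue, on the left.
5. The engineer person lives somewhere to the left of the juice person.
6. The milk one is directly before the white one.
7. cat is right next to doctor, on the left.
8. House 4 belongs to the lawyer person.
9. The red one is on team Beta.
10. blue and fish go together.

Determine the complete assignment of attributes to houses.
Solution:

House | Profession | Team | Pet | Color | Drink
-----------------------------------------------
  1   | teacher | Gamma | cat | green | milk
  2   | doctor | Delta | bird | white | coffee
  3   | engineer | Alpha | fish | blue | tea
  4   | lawyer | Beta | dog | red | juice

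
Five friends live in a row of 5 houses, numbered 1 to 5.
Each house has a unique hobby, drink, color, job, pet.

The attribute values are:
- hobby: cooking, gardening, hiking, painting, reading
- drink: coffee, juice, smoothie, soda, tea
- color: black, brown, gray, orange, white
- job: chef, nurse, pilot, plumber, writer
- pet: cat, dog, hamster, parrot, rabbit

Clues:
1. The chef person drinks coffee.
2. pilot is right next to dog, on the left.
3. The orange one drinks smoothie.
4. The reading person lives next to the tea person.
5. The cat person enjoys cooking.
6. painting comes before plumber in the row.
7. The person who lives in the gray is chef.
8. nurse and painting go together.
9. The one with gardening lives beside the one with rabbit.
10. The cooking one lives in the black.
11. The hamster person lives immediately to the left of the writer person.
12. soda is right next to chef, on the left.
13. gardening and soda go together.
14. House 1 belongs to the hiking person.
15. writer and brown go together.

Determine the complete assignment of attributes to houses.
Solution:

House | Hobby | Drink | Color | Job | Pet
-----------------------------------------
  1   | hiking | smoothie | orange | pilot | hamster
  2   | gardening | soda | brown | writer | dog
  3   | reading | coffee | gray | chef | rabbit
  4   | painting | tea | white | nurse | parrot
  5   | cooking | juice | black | plumber | cat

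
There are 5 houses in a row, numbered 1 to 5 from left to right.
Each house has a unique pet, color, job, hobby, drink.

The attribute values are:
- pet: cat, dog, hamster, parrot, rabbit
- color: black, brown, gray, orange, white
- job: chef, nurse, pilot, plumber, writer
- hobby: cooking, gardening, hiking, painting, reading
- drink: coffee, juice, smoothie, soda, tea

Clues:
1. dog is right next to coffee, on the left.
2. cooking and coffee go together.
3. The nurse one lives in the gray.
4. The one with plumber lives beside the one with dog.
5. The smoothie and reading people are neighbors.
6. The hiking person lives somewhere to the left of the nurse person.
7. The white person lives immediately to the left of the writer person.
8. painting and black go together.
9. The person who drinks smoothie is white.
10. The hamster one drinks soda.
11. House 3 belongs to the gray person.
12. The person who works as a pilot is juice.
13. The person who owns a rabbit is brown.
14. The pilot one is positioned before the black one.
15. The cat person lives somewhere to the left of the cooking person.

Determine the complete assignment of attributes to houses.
Solution:

House | Pet | Color | Job | Hobby | Drink
-----------------------------------------
  1   | cat | white | plumber | hiking | smoothie
  2   | dog | orange | writer | reading | tea
  3   | parrot | gray | nurse | cooking | coffee
  4   | rabbit | brown | pilot | gardening | juice
  5   | hamster | black | chef | painting | soda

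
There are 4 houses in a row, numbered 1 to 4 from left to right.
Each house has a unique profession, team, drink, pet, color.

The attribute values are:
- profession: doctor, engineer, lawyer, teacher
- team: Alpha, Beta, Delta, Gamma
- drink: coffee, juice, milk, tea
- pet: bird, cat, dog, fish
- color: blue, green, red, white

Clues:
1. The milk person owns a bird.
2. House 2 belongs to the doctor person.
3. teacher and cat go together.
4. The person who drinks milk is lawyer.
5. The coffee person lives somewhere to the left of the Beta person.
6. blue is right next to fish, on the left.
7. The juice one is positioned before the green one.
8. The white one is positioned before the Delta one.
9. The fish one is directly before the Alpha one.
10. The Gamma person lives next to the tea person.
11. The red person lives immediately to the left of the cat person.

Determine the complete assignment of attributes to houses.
Solution:

House | Profession | Team | Drink | Pet | Color
-----------------------------------------------
  1   | engineer | Gamma | coffee | dog | blue
  2   | doctor | Beta | tea | fish | red
  3   | teacher | Alpha | juice | cat | white
  4   | lawyer | Delta | milk | bird | green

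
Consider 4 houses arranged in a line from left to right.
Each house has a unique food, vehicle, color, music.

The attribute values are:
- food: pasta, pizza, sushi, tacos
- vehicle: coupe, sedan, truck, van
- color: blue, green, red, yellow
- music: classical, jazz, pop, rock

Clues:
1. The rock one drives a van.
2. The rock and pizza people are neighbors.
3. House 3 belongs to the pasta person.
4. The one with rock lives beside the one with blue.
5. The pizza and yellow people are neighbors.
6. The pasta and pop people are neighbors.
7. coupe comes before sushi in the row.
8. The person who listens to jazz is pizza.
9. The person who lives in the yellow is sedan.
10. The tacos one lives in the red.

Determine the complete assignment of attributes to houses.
Solution:

House | Food | Vehicle | Color | Music
--------------------------------------
  1   | tacos | van | red | rock
  2   | pizza | coupe | blue | jazz
  3   | pasta | sedan | yellow | classical
  4   | sushi | truck | green | pop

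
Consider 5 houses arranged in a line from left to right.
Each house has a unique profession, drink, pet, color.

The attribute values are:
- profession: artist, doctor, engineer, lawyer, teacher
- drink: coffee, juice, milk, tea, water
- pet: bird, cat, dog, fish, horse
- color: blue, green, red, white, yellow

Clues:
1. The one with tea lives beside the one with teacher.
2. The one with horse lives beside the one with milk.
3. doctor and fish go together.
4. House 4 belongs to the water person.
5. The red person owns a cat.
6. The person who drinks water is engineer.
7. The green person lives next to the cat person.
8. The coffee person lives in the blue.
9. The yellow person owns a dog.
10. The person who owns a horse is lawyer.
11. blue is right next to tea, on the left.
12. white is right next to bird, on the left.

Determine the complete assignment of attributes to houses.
Solution:

House | Profession | Drink | Pet | Color
----------------------------------------
  1   | doctor | coffee | fish | blue
  2   | lawyer | tea | horse | white
  3   | teacher | milk | bird | green
  4   | engineer | water | cat | red
  5   | artist | juice | dog | yellow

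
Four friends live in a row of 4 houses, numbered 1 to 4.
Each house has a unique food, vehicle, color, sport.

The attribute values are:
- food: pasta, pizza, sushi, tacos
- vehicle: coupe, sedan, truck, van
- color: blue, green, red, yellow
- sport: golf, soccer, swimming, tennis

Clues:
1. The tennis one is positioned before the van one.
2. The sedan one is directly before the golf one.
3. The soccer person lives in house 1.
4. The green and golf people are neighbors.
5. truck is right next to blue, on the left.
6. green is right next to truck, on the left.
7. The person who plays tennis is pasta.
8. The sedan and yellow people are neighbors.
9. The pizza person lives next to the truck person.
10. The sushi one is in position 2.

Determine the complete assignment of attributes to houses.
Solution:

House | Food | Vehicle | Color | Sport
--------------------------------------
  1   | pizza | sedan | green | soccer
  2   | sushi | truck | yellow | golf
  3   | pasta | coupe | blue | tennis
  4   | tacos | van | red | swimming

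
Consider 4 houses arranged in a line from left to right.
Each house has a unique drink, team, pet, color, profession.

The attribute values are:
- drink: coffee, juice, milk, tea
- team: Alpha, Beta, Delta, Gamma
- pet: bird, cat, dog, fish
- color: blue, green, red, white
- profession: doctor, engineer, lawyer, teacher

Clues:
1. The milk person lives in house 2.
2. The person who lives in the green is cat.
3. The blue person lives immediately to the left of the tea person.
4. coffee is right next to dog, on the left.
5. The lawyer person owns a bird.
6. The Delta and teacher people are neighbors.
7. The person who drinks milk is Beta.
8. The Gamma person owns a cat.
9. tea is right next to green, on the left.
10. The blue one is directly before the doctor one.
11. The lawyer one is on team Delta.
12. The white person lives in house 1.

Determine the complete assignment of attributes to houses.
Solution:

House | Drink | Team | Pet | Color | Profession
-----------------------------------------------
  1   | coffee | Delta | bird | white | lawyer
  2   | milk | Beta | dog | blue | teacher
  3   | tea | Alpha | fish | red | doctor
  4   | juice | Gamma | cat | green | engineer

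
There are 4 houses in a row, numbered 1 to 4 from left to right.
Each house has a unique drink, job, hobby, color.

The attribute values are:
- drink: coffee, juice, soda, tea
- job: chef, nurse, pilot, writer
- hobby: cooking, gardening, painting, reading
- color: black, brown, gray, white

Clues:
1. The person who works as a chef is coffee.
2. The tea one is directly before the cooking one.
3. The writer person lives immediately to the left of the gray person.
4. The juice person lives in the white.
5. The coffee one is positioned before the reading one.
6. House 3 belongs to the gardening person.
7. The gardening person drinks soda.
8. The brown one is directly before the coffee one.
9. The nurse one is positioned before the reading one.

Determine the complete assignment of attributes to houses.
Solution:

House | Drink | Job | Hobby | Color
-----------------------------------
  1   | tea | writer | painting | brown
  2   | coffee | chef | cooking | gray
  3   | soda | nurse | gardening | black
  4   | juice | pilot | reading | white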